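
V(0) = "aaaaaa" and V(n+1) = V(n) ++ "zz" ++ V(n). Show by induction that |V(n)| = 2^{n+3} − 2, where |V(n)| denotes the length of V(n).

Base case: |V(0)| = 6, and 2^{0+3} − 2 = 6.
Assume |V(k)| = 2^{k+3} − 2.
Then |V(k+1)| = |V(k)| + 2 + |V(k)| = 2|V(k)| + 2 = 2(2^{k+3} − 2) + 2 = 2^{k+1+3} − 4 + 2 = 2^{k+1+3} − 2.
By induction, |V(n)| = 2^{n+3} − 2 for all n ≥ 0.

|V(n)| = 2^{n+3} − 2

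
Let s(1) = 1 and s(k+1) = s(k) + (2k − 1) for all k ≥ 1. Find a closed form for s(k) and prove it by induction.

Claim: s(k) = k^2 − 2k + 2.

Base case: s(1) = 1, and 1^2 − 2·1 + 2 = 1.
Assume s(m) = m^2 − 2m + 2.
Then s(m+1) = s(m) + (2m − 1) = (m^2 − 2m + 2) + (2m − 1) = m^2 + 1,
and (m+1)^2 − 2·(m+1) + 2 = m^2 + 1.
This completes the inductive step, so s(k) = k^2 − 2k + 2 for all k ≥ 1.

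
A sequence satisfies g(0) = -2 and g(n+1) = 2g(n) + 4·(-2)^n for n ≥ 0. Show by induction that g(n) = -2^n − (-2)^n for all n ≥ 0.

Base case: g(0) = -2, and -2^0 − (-2)^0 = -1 − 1 = -2.
Assume g(j) = -2^j − (-2)^j for some j ≥ 0.
Then g(j+1) = 2g(j) + 4·(-2)^j = 2·(-2^j − (-2)^j) + 4·(-2)^j = -2^{j+1} − 2·(-2)^j + 4·(-2)^j = -2^{j+1} + 2·(-2)^j = -2^{j+1} − (-2)^{j+1}.
This completes the inductive step, so g(n) = -2^n − (-2)^n for all n ≥ 0.

g(n) = -2^n − (-2)^n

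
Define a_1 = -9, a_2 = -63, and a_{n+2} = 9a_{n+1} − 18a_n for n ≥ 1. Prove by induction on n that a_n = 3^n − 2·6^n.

Base cases: a_1 = -9 and 3^1 − 2·6^1 = -9; a_2 = -63 and 3^2 − 2·6^2 = -63.
Assume a_j = 3^j − 2·6^j for all 1 ≤ j ≤ m, where m ≥ 2.
Then a_{m+1} = 9a_m − 18a_{m−1} = 9·(3^m − 2·6^m) − 18·(3^{m−1} − 2·6^{m−1}) = (9·3 − 18)3^{m−1} − 2·(9·6 − 18)6^{m−1} = 9·3^{m−1} − 72·6^{m−1} = 3^{m+1} − 2·6^{m+1}.
This completes the inductive step, so a_n = 3^n − 2·6^n for all n ≥ 1.

a_n = 3^n − 2·6^n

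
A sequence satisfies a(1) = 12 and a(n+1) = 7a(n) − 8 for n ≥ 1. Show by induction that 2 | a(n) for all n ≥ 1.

Base case: a(1) = 12 = 2·6, so 2 | a(1).
Assume 2 | a(j), so a(j) = 2t for some integer t.
Then a(j+1) = 7a(j) − 8 = 7·(2t) − 8 = 2(7t − 4), so 2 | a(j+1).
So the property holds for j+1, and by induction 2 | a(n) for all n ≥ 1.

2 | a(n)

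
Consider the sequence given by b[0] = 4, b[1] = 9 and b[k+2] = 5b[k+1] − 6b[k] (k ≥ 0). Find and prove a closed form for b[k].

Claim: b[k] = 3·2^k + 3^k.

Base cases: b[0] = 4 and 3·2^0 + 3^0 = 4; b[1] = 9 and 3·2^1 + 3^1 = 9.
Assume b[i] = 3·2^i + 3^i for all 0 ≤ i ≤ j, where j ≥ 1.
Then b[j+1] = 5b[j] − 6b[j−1] = 5·(3·2^j + 3^j) − 6·(3·2^{j−1} + 3^{j−1}) = 3·(5·2 − 6)2^{j−1} + (5·3 − 6)3^{j−1} = 12·2^{j−1} + 9·3^{j−1} = 3·2^{j+1} + 3^{j+1}.
This completes the inductive step, so b[k] = 3·2^k + 3^k for all k ≥ 0.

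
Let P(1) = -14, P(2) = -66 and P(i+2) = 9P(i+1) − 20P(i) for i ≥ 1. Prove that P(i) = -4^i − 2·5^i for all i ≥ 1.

Base cases: P(1) = -14 and -4^1 − 2·5^1 = -14; P(2) = -66 and -4^2 − 2·5^2 = -66.
Assume P(j) = -4^j − 2·5^j for all 1 ≤ j ≤ r, where r ≥ 2.
Then P(r+1) = 9P(r) − 20P(r−1) = 9·(-4^r − 2·5^r) − 20·(-4^{r−1} − 2·5^{r−1}) = -(9·4 − 20)4^{r−1} − 2·(9·5 − 20)5^{r−1} = -16·4^{r−1} − 50·5^{r−1} = -4^{r+1} − 2·5^{r+1}.
By strong induction, P(i) = -4^i − 2·5^i for all i ≥ 1.

P(i) = -4^i − 2·5^i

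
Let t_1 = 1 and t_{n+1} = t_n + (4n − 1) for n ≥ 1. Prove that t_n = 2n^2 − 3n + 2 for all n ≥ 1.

Base case: t_1 = 1, and 2·1^2 − 3·1 + 2 = 1.
Assume t_r = 2r^2 − 3r + 2.
Then t_{r+1} = t_r + (4r − 1) = (2r^2 − 3r + 2) + (4r − 1) = 2r^2 + r + 1,
and 2·(r+1)^2 − 3·(r+1) + 2 = 2r^2 + r + 1.
This completes the inductive step, so t_n = 2n^2 − 3n + 2 for all n ≥ 1.

t_n = 2n^2 − 3n + 2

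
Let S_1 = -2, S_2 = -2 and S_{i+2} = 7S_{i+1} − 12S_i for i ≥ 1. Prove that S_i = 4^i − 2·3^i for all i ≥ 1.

Base cases: S_1 = -2 and 4^1 − 2·3^1 = -2; S_2 = -2 and 4^2 − 2·3^2 = -2.
Assume S_t = 4^t − 2·3^t for all 1 ≤ t ≤ j, where j ≥ 2.
Then S_{j+1} = 7S_j − 12S_{j−1} = 7·(4^j − 2·3^j) − 12·(4^{j−1} − 2·3^{j−1}) = (7·4 − 12)4^{j−1} − 2·(7·3 − 12)3^{j−1} = 16·4^{j−1} − 18·3^{j−1} = 4^{j+1} − 2·3^{j+1}.
Hence S_i = 4^i − 2·3^i for every i ≥ 1, by strong induction.

S_i = 4^i − 2·3^i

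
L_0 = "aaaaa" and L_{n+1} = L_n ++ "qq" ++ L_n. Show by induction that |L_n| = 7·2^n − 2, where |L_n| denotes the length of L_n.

Base case: |L_0| = 5, and 7·2^0 − 2 = 5.
Assume |L_j| = 7·2^j − 2.
Then |L_{j+1}| = |L_j| + 2 + |L_j| = 2|L_j| + 2 = 2(7·2^j − 2) + 2 = 7·2^{j+1} − 4 + 2 = 7·2^{j+1} − 2.
Hence |L_n| = 7·2^n − 2 for every n ≥ 0, by induction.

|L_n| = 7·2^n − 2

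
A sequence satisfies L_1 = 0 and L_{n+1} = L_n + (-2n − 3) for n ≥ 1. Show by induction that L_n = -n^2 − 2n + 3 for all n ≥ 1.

Base case: L_1 = 0, and -1^2 − 2·1 + 3 = 0.
Assume L_r = -r^2 − 2r + 3.
Then L_{r+1} = L_r + (-2r − 3) = (-r^2 − 2r + 3) + (-2r − 3) = -r^2 − 4r,
and -(r+1)^2 − 2·(r+1) + 3 = -r^2 − 4r.
By induction, L_n = -n^2 − 2n + 3 for all n ≥ 1.

L_n = -n^2 − 2n + 3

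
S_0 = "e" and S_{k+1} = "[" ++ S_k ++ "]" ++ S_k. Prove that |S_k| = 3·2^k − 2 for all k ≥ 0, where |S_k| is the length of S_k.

Base case: |S_0| = 1, and 3·2^0 − 2 = 1.
Assume |S_m| = 3·2^m − 2.
Then |S_{m+1}| = 1 + |S_m| + 1 + |S_m| = 2|S_m| + 2 = 2(3·2^m − 2) + 2 = 3·2^{m+1} − 4 + 2 = 3·2^{m+1} − 2.
This completes the inductive step, so |S_k| = 3·2^k − 2 for all k ≥ 0.

|S_k| = 3·2^k − 2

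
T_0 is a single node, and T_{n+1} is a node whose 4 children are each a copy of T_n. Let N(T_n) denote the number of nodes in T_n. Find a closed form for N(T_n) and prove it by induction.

Claim: N(T_n) = (4^{n+1} − 1)/3.

Base case: N(T_0) = 1, and (4^{0+1} − 1)/3 = 1.
Assume N(T_k) = (4^{k+1} − 1)/3.
Then N(T_{k+1}) = 1 + 4N(T_k) = 1 + 4·(4^{k+1} − 1)/3 = 1 + (4^{k+2} − 4)/3 = (3 + 4^{k+2} − 4)/3 = (4^{k+2} − 1)/3.
Hence N(T_n) = (4^{n+1} − 1)/3 for every n ≥ 0, by induction.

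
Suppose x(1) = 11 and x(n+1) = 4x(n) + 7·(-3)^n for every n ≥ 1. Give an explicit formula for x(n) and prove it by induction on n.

Claim: x(n) = 2·4^n − (-3)^n.

Base case: x(1) = 11, and 2·4^1 − (-3)^1 = 8 + 3 = 11.
Assume x(k) = 2·4^k − (-3)^k for some k ≥ 1.
Then x(k+1) = 4x(k) + 7·(-3)^k = 4·(2·4^k − (-3)^k) + 7·(-3)^k = 2·4^{k+1} − 4·(-3)^k + 7·(-3)^k = 2·4^{k+1} + 3·(-3)^k = 2·4^{k+1} − (-3)^{k+1}.
Hence x(n) = 2·4^n − (-3)^n for every n ≥ 1, by induction.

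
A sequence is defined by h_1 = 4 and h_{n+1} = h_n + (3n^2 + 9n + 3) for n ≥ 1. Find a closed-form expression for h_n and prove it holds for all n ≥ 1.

Claim: h_n = n^3 + 3n^2 − n + 1.

Base case: h_1 = 4, and 1^3 + 3·1^2 − 1 + 1 = 4.
Assume h_r = r^3 + 3r^2 − r + 1.
Then h_{r+1} = h_r + (3r^2 + 9r + 3) = (r^3 + 3r^2 − r + 1) + (3r^2 + 9r + 3) = r^3 + 6r^2 + 8r + 4,
and (r+1)^3 + 3·(r+1)^2 − (r+1) + 1 = r^3 + 6r^2 + 8r + 4.
This completes the inductive step, so h_n = n^3 + 3n^2 − n + 1 for all n ≥ 1.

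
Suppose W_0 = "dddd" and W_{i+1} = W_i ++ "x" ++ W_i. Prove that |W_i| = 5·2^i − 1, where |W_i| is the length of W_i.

Base case: |W_0| = 4, and 5·2^0 − 1 = 4.
Assume |W_j| = 5·2^j − 1.
Then |W_{j+1}| = |W_j| + 1 + |W_j| = 2|W_j| + 1 = 2(5·2^j − 1) + 1 = 5·2^{j+1} − 2 + 1 = 5·2^{j+1} − 1.
This completes the inductive step, so |W_i| = 5·2^i − 1 for all i ≥ 0.

|W_i| = 5·2^i − 1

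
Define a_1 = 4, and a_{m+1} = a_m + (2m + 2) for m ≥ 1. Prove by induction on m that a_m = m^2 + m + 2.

Base case: a_1 = 4, and 1^2 + 1 + 2 = 4.
Assume a_r = r^2 + r + 2.
Then a_{r+1} = a_r + (2r + 2) = (r^2 + r + 2) + (2r + 2) = r^2 + 3r + 4,
and (r+1)^2 + (r+1) + 2 = r^2 + 3r + 4.
By induction, a_m = m^2 + m + 2 for all m ≥ 1.

a_m = m^2 + m + 2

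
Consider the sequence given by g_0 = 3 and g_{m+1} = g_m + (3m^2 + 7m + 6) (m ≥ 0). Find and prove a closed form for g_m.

Claim: g_m = m^3 + 2m^2 + 3m + 3.

Base case: g_0 = 3, and 0^3 + 2·0^2 + 3·0 + 3 = 3.
Assume g_k = k^3 + 2k^2 + 3k + 3.
Then g_{k+1} = g_k + (3k^2 + 7k + 6) = (k^3 + 2k^2 + 3k + 3) + (3k^2 + 7k + 6) = k^3 + 5k^2 + 10k + 9,
and (k+1)^3 + 2·(k+1)^2 + 3·(k+1) + 3 = k^3 + 5k^2 + 10k + 9.
Hence g_m = m^3 + 2m^2 + 3m + 3 for every m ≥ 0, by induction.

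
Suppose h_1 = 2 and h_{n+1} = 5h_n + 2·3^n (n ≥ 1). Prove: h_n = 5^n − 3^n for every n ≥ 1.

Base case: h_1 = 2, and 5^1 − 3^1 = 5 − 3 = 2.
Assume h_r = 5^r − 3^r for some r ≥ 1.
Then h_{r+1} = 5h_r + 2·3^r = 5·(5^r − 3^r) + 2·3^r = 5^{r+1} − 5·3^r + 2·3^r = 5^{r+1} − 3·3^r = 5^{r+1} − 3^{r+1}.
By induction, h_n = 5^n − 3^n for all n ≥ 1.

h_n = 5^n − 3^n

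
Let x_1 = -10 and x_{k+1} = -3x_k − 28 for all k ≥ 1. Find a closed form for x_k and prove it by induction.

Claim: x_k = (-3)^k − 7.

Base case: x_1 = -10, and (-3)^1 − 7 = -3 − 7 = -10.
Assume x_r = (-3)^r − 7 for some r ≥ 1.
Then x_{r+1} = -3x_r − 28 = -3·((-3)^r − 7) − 28 = -3·(-3)^r + 21 − 28 = (-3)^{r+1} − 7.
This completes the inductive step, so x_k = (-3)^k − 7 for all k ≥ 1.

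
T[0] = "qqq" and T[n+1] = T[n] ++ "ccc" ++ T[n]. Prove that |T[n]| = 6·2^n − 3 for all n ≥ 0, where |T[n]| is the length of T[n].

Base case: |T[0]| = 3, and 6·2^0 − 3 = 3.
Assume |T[j]| = 6·2^j − 3.
Then |T[j+1]| = |T[j]| + 3 + |T[j]| = 2|T[j]| + 3 = 2(6·2^j − 3) + 3 = 6·2^{j+1} − 6 + 3 = 6·2^{j+1} − 3.
By induction, |T[n]| = 6·2^n − 3 for all n ≥ 0.

|T[n]| = 6·2^n − 3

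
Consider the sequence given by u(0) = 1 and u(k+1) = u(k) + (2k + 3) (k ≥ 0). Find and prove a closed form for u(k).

Claim: u(k) = k^2 + 2k + 1.

Base case: u(0) = 1, and 0^2 + 2·0 + 1 = 1.
Assume u(r) = r^2 + 2r + 1.
Then u(r+1) = u(r) + (2r + 3) = (r^2 + 2r + 1) + (2r + 3) = r^2 + 4r + 4,
and (r+1)^2 + 2·(r+1) + 1 = r^2 + 4r + 4.
By induction, u(k) = k^2 + 2k + 1 for all k ≥ 0.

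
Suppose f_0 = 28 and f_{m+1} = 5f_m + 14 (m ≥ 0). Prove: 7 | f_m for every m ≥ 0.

Base case: f_0 = 28 = 7·4, so 7 | f_0.
Assume 7 | f_r, so f_r = 7t for some integer t.
Then f_{r+1} = 5f_r + 14 = 5·(7t) + 14 = 7(5t + 2), so 7 | f_{r+1}.
This completes the inductive step, so 7 | f_m for all m ≥ 0.

7 | f_m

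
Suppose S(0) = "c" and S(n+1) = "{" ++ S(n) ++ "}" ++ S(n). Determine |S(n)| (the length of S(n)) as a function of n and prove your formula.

Claim: |S(n)| = 3·2^n − 2.

Base case: |S(0)| = 1, and 3·2^0 − 2 = 1.
Assume |S(r)| = 3·2^r − 2.
Then |S(r+1)| = 1 + |S(r)| + 1 + |S(r)| = 2|S(r)| + 2 = 2(3·2^r − 2) + 2 = 3·2^{r+1} − 4 + 2 = 3·2^{r+1} − 2.
This completes the inductive step, so |S(n)| = 3·2^n − 2 for all n ≥ 0.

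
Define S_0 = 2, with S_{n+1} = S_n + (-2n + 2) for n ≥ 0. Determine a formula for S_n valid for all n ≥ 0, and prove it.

Claim: S_n = -n^2 + 3n + 2.

Base case: S_0 = 2, and -0^2 + 3·0 + 2 = 2.
Assume S_j = -j^2 + 3j + 2.
Then S_{j+1} = S_j + (-2j + 2) = (-j^2 + 3j + 2) + (-2j + 2) = -j^2 + j + 4,
and -(j+1)^2 + 3·(j+1) + 2 = -j^2 + j + 4.
Hence S_n = -n^2 + 3n + 2 for every n ≥ 0, by induction.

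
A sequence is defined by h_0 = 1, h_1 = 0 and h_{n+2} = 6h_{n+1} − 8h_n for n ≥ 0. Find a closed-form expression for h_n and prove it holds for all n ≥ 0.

Claim: h_n = -4^n + 2·2^n.

Base cases: h_0 = 1 and -4^0 + 2·2^0 = 1; h_1 = 0 and -4^1 + 2·2^1 = 0.
Assume h_i = -4^i + 2·2^i for all 0 ≤ i ≤ j, where j ≥ 1.
Then h_{j+1} = 6h_j − 8h_{j−1} = 6·(-4^j + 2·2^j) − 8·(-4^{j−1} + 2·2^{j−1}) = -(6·4 − 8)4^{j−1} + 2·(6·2 − 8)2^{j−1} = -16·4^{j−1} + 8·2^{j−1} = -4^{j+1} + 2·2^{j+1}.
By strong induction, h_n = -4^n + 2·2^n for all n ≥ 0.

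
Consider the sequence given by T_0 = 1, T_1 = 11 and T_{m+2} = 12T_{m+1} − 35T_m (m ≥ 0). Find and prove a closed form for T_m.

Claim: T_m = 3·7^m − 2·5^m.

Base cases: T_0 = 1 and 3·7^0 − 2·5^0 = 1; T_1 = 11 and 3·7^1 − 2·5^1 = 11.
Assume T_j = 3·7^j − 2·5^j for all 0 ≤ j ≤ k, where k ≥ 1.
Then T_{k+1} = 12T_k − 35T_{k−1} = 12·(3·7^k − 2·5^k) − 35·(3·7^{k−1} − 2·5^{k−1}) = 3·(12·7 − 35)7^{k−1} − 2·(12·5 − 35)5^{k−1} = 147·7^{k−1} − 50·5^{k−1} = 3·7^{k+1} − 2·5^{k+1}.
So the formula holds for k+1, and by strong induction T_m = 3·7^m − 2·5^m for all m ≥ 0.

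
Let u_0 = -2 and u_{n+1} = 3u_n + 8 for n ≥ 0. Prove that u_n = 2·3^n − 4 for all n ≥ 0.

Base case: u_0 = -2, and 2·3^0 − 4 = 2 − 4 = -2.
Assume u_r = 2·3^r − 4 for some r ≥ 0.
Then u_{r+1} = 3u_r + 8 = 3·(2·3^r − 4) + 8 = 6·3^r − 12 + 8 = 2·3^{r+1} − 4.
This completes the inductive step, so u_n = 2·3^n − 4 for all n ≥ 0.

u_n = 2·3^n − 4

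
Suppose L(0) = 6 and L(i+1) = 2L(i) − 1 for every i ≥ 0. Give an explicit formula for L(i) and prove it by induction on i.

Claim: L(i) = 5·2^i + 1.

Base case: L(0) = 6, and 5·2^0 + 1 = 5 + 1 = 6.
Assume L(r) = 5·2^r + 1 for some r ≥ 0.
Then L(r+1) = 2L(r) − 1 = 2·(5·2^r + 1) − 1 = 10·2^r + 2 − 1 = 5·2^{r+1} + 1.
By induction, L(i) = 5·2^i + 1 for all i ≥ 0.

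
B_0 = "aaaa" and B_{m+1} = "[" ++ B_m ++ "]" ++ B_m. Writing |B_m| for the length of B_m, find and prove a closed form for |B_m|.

Claim: |B_m| = 6·2^m − 2.

Base case: |B_0| = 4, and 6·2^0 − 2 = 4.
Assume |B_k| = 6·2^k − 2.
Then |B_{k+1}| = 1 + |B_k| + 1 + |B_k| = 2|B_k| + 2 = 2(6·2^k − 2) + 2 = 6·2^{k+1} − 4 + 2 = 6·2^{k+1} − 2.
This completes the inductive step, so |B_m| = 6·2^m − 2 for all m ≥ 0.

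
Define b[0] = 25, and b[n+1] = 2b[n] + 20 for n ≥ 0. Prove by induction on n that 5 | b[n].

Base case: b[0] = 25 = 5·5, so 5 | b[0].
Assume 5 | b[r], so b[r] = 5t for some integer t.
Then b[r+1] = 2b[r] + 20 = 2·(5t) + 20 = 5(2t + 4), so 5 | b[r+1].
This completes the inductive step, so 5 | b[n] for all n ≥ 0.

5 | b[n]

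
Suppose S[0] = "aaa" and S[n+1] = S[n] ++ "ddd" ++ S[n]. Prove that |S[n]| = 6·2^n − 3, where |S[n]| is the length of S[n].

Base case: |S[0]| = 3, and 6·2^0 − 3 = 3.
Assume |S[j]| = 6·2^j − 3.
Then |S[j+1]| = |S[j]| + 3 + |S[j]| = 2|S[j]| + 3 = 2(6·2^j − 3) + 3 = 6·2^{j+1} − 6 + 3 = 6·2^{j+1} − 3.
So the formula holds for j+1, and by induction |S[n]| = 6·2^n − 3 for all n ≥ 0.

|S[n]| = 6·2^n − 3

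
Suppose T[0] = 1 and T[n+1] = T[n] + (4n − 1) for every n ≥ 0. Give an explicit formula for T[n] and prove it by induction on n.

Claim: T[n] = 2n^2 − 3n + 1.

Base case: T[0] = 1, and 2·0^2 − 3·0 + 1 = 1.
Assume T[j] = 2j^2 − 3j + 1.
Then T[j+1] = T[j] + (4j − 1) = (2j^2 − 3j + 1) + (4j − 1) = 2j^2 + j,
and 2·(j+1)^2 − 3·(j+1) + 1 = 2j^2 + j.
By induction, T[n] = 2n^2 − 3n + 1 for all n ≥ 0.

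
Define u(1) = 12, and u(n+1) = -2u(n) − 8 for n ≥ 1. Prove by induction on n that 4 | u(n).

Base case: u(1) = 12 = 4·3, so 4 | u(1).
Assume 4 | u(j), so u(j) = 4t for some integer t.
Then u(j+1) = -2u(j) − 8 = -2·(4t) − 8 = 4(-2t − 2), so 4 | u(j+1).
This completes the inductive step, so 4 | u(n) for all n ≥ 1.

4 | u(n)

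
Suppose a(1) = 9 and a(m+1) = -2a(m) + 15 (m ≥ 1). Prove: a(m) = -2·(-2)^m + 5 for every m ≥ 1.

Base case: a(1) = 9, and -2·(-2)^1 + 5 = 4 + 5 = 9.
Assume a(r) = -2·(-2)^r + 5 for some r ≥ 1.
Then a(r+1) = -2a(r) + 15 = -2·(-2·(-2)^r + 5) + 15 = 4·(-2)^r − 10 + 15 = -2·(-2)^{r+1} + 5.
This completes the inductive step, so a(m) = -2·(-2)^m + 5 for all m ≥ 1.

a(m) = -2·(-2)^m + 5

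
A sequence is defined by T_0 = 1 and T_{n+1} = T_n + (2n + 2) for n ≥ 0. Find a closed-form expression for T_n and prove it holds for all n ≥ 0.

Claim: T_n = n^2 + n + 1.

Base case: T_0 = 1, and 0^2 + 0 + 1 = 1.
Assume T_j = j^2 + j + 1.
Then T_{j+1} = T_j + (2j + 2) = (j^2 + j + 1) + (2j + 2) = j^2 + 3j + 3,
and (j+1)^2 + (j+1) + 1 = j^2 + 3j + 3.
This completes the inductive step, so T_n = n^2 + n + 1 for all n ≥ 0.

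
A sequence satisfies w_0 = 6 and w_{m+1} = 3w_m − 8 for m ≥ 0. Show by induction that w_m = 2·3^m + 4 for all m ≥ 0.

Base case: w_0 = 6, and 2·3^0 + 4 = 2 + 4 = 6.
Assume w_j = 2·3^j + 4 for some j ≥ 0.
Then w_{j+1} = 3w_j − 8 = 3·(2·3^j + 4) − 8 = 6·3^j + 12 − 8 = 2·3^{j+1} + 4.
Hence w_m = 2·3^m + 4 for every m ≥ 0, by induction.

w_m = 2·3^m + 4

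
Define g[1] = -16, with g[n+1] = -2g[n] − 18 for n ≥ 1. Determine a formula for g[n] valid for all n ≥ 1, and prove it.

Claim: g[n] = 5·(-2)^n − 6.

Base case: g[1] = -16, and 5·(-2)^1 − 6 = -10 − 6 = -16.
Assume g[j] = 5·(-2)^j − 6 for some j ≥ 1.
Then g[j+1] = -2g[j] − 18 = -2·(5·(-2)^j − 6) − 18 = -10·(-2)^j + 12 − 18 = 5·(-2)^{j+1} − 6.
So the formula holds for j+1, and by induction g[n] = 5·(-2)^n − 6 for all n ≥ 1.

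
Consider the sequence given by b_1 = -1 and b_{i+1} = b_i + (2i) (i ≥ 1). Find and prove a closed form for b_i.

Claim: b_i = i^2 − i − 1.

Base case: b_1 = -1, and 1^2 − 1 − 1 = -1.
Assume b_r = r^2 − r − 1.
Then b_{r+1} = b_r + (2r) = (r^2 − r − 1) + (2r) = r^2 + r − 1,
and (r+1)^2 − (r+1) − 1 = r^2 + r − 1.
Hence b_i = i^2 − i − 1 for every i ≥ 1, by induction.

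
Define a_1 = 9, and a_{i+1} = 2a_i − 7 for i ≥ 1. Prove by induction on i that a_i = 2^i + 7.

Base case: a_1 = 9, and 2^1 + 7 = 2 + 7 = 9.
Assume a_j = 2^j + 7 for some j ≥ 1.
Then a_{j+1} = 2a_j − 7 = 2·(2^j + 7) − 7 = 2^{j+1} + 14 − 7 = 2^{j+1} + 7.
Hence a_i = 2^i + 7 for every i ≥ 1, by induction.

a_i = 2^i + 7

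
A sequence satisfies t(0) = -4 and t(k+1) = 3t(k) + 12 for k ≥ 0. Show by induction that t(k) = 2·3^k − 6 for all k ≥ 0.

Base case: t(0) = -4, and 2·3^0 − 6 = 2 − 6 = -4.
Assume t(r) = 2·3^r − 6 for some r ≥ 0.
Then t(r+1) = 3t(r) + 12 = 3·(2·3^r − 6) + 12 = 6·3^r − 18 + 12 = 2·3^{r+1} − 6.
This completes the inductive step, so t(k) = 2·3^k − 6 for all k ≥ 0.

t(k) = 2·3^k − 6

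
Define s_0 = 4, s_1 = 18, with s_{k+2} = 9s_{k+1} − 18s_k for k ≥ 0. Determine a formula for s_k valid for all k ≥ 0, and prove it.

Claim: s_k = 2·3^k + 2·6^k.

Base cases: s_0 = 4 and 2·3^0 + 2·6^0 = 4; s_1 = 18 and 2·3^1 + 2·6^1 = 18.
Assume s_j = 2·3^j + 2·6^j for all 0 ≤ j ≤ m, where m ≥ 1.
Then s_{m+1} = 9s_m − 18s_{m−1} = 9·(2·3^m + 2·6^m) − 18·(2·3^{m−1} + 2·6^{m−1}) = 2·(9·3 − 18)3^{m−1} + 2·(9·6 − 18)6^{m−1} = 18·3^{m−1} + 72·6^{m−1} = 2·3^{m+1} + 2·6^{m+1}.
So the formula holds for m+1, and by strong induction s_k = 2·3^k + 2·6^k for all k ≥ 0.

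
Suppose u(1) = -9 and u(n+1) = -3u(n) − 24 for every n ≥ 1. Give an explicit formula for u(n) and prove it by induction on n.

Claim: u(n) = (-3)^n − 6.

Base case: u(1) = -9, and (-3)^1 − 6 = -3 − 6 = -9.
Assume u(m) = (-3)^m − 6 for some m ≥ 1.
Then u(m+1) = -3u(m) − 24 = -3·((-3)^m − 6) − 24 = -3·(-3)^m + 18 − 24 = (-3)^{m+1} − 6.
This completes the inductive step, so u(n) = (-3)^n − 6 for all n ≥ 1.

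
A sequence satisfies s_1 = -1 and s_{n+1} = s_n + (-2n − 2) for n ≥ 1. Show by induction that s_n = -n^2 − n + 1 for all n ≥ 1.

Base case: s_1 = -1, and -1^2 − 1 + 1 = -1.
Assume s_j = -j^2 − j + 1.
Then s_{j+1} = s_j + (-2j − 2) = (-j^2 − j + 1) + (-2j − 2) = -j^2 − 3j − 1,
and -(j+1)^2 − (j+1) + 1 = -j^2 − 3j − 1.
This completes the inductive step, so s_n = -n^2 − n + 1 for all n ≥ 1.

s_n = -n^2 − n + 1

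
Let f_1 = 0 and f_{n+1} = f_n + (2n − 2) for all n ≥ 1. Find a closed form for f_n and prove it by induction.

Claim: f_n = n^2 − 3n + 2.

Base case: f_1 = 0, and 1^2 − 3·1 + 2 = 0.
Assume f_j = j^2 − 3j + 2.
Then f_{j+1} = f_j + (2j − 2) = (j^2 − 3j + 2) + (2j − 2) = j^2 − j,
and (j+1)^2 − 3·(j+1) + 2 = j^2 − j.
This completes the inductive step, so f_n = n^2 − 3n + 2 for all n ≥ 1.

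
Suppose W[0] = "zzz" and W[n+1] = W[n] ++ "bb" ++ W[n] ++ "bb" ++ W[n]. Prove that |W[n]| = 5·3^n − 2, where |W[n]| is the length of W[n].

Base case: |W[0]| = 3, and 5·3^0 − 2 = 3.
Assume |W[j]| = 5·3^j − 2.
Then |W[j+1]| = 3|W[j]| + 4 = 3(5·3^j − 2) + 4 = 5·3^{j+1} − 6 + 4 = 5·3^{j+1} − 2.
So the formula holds for j+1, and by induction |W[n]| = 5·3^n − 2 for all n ≥ 0.

|W[n]| = 5·3^n − 2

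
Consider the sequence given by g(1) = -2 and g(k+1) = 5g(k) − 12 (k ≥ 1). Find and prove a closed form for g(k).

Claim: g(k) = -5^k + 3.

Base case: g(1) = -2, and -5^1 + 3 = -5 + 3 = -2.
Assume g(m) = -5^m + 3 for some m ≥ 1.
Then g(m+1) = 5g(m) − 12 = 5·(-5^m + 3) − 12 = -5^{m+1} + 15 − 12 = -5^{m+1} + 3.
So the formula holds for m+1, and by induction g(k) = -5^k + 3 for all k ≥ 1.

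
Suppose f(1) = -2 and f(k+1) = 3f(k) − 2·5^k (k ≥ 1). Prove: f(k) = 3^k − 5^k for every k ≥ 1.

Base case: f(1) = -2, and 3^1 − 5^1 = 3 − 5 = -2.
Assume f(m) = 3^m − 5^m for some m ≥ 1.
Then f(m+1) = 3f(m) − 2·5^m = 3·(3^m − 5^m) − 2·5^m = 3^{m+1} − 3·5^m − 2·5^m = 3^{m+1} − 5·5^m = 3^{m+1} − 5^{m+1}.
By induction, f(k) = 3^k − 5^k for all k ≥ 1.

f(k) = 3^k − 5^k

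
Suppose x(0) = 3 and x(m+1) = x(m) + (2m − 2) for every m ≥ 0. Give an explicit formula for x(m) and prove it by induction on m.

Claim: x(m) = m^2 − 3m + 3.

Base case: x(0) = 3, and 0^2 − 3·0 + 3 = 3.
Assume x(k) = k^2 − 3k + 3.
Then x(k+1) = x(k) + (2k − 2) = (k^2 − 3k + 3) + (2k − 2) = k^2 − k + 1,
and (k+1)^2 − 3·(k+1) + 3 = k^2 − k + 1.
This completes the inductive step, so x(m) = m^2 − 3m + 3 for all m ≥ 0.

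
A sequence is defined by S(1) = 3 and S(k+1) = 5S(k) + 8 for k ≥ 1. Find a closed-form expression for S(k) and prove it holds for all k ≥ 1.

Claim: S(k) = 5^k − 2.

Base case: S(1) = 3, and 5^1 − 2 = 5 − 2 = 3.
Assume S(m) = 5^m − 2 for some m ≥ 1.
Then S(m+1) = 5S(m) + 8 = 5·(5^m − 2) + 8 = 5^{m+1} − 10 + 8 = 5^{m+1} − 2.
This completes the inductive step, so S(k) = 5^k − 2 for all k ≥ 1.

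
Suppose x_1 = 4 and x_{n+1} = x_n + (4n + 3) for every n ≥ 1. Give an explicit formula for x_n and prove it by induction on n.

Claim: x_n = 2n^2 + n + 1.

Base case: x_1 = 4, and 2·1^2 + 1 + 1 = 4.
Assume x_j = 2j^2 + j + 1.
Then x_{j+1} = x_j + (4j + 3) = (2j^2 + j + 1) + (4j + 3) = 2j^2 + 5j + 4,
and 2·(j+1)^2 + (j+1) + 1 = 2j^2 + 5j + 4.
This completes the inductive step, so x_n = 2n^2 + n + 1 for all n ≥ 1.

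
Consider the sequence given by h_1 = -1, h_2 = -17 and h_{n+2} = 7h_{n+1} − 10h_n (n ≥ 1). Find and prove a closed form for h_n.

Claim: h_n = 2·2^n − 5^n.

Base cases: h_1 = -1 and 2·2^1 − 5^1 = -1; h_2 = -17 and 2·2^2 − 5^2 = -17.
Assume h_j = 2·2^j − 5^j for all 1 ≤ j ≤ m, where m ≥ 2.
Then h_{m+1} = 7h_m − 10h_{m−1} = 7·(2·2^m − 5^m) − 10·(2·2^{m−1} − 5^{m−1}) = 2·(7·2 − 10)2^{m−1} − (7·5 − 10)5^{m−1} = 8·2^{m−1} − 25·5^{m−1} = 2·2^{m+1} − 5^{m+1}.
So the formula holds for m+1, and by strong induction h_n = 2·2^n − 5^n for all n ≥ 1.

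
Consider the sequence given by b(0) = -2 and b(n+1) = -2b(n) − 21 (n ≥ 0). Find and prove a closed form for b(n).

Claim: b(n) = 5·(-2)^n − 7.

Base case: b(0) = -2, and 5·(-2)^0 − 7 = 5 − 7 = -2.
Assume b(k) = 5·(-2)^k − 7 for some k ≥ 0.
Then b(k+1) = -2b(k) − 21 = -2·(5·(-2)^k − 7) − 21 = -10·(-2)^k + 14 − 21 = 5·(-2)^{k+1} − 7.
So the formula holds for k+1, and by induction b(n) = 5·(-2)^n − 7 for all n ≥ 0.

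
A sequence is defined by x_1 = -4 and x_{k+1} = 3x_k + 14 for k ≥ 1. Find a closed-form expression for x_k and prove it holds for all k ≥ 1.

Claim: x_k = 3^k − 7.

Base case: x_1 = -4, and 3^1 − 7 = 3 − 7 = -4.
Assume x_m = 3^m − 7 for some m ≥ 1.
Then x_{m+1} = 3x_m + 14 = 3·(3^m − 7) + 14 = 3^{m+1} − 21 + 14 = 3^{m+1} − 7.
This completes the inductive step, so x_k = 3^k − 7 for all k ≥ 1.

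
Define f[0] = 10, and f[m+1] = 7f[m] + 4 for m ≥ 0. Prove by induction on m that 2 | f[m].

Base case: f[0] = 10 = 2·5, so 2 | f[0].
Assume 2 | f[r], so f[r] = 2t for some integer t.
Then f[r+1] = 7f[r] + 4 = 7·(2t) + 4 = 2(7t + 2), so 2 | f[r+1].
By induction, 2 | f[m] for all m ≥ 0.

2 | f[m]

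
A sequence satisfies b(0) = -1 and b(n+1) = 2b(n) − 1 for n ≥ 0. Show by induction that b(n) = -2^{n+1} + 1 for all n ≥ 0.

Base case: b(0) = -1, and -2^{0+1} + 1 = -2 + 1 = -1.
Assume b(m) = -2^{m+1} + 1 for some m ≥ 0.
Then b(m+1) = 2b(m) − 1 = 2·(-2^{m+1} + 1) − 1 = -2^{m+2} + 2 − 1 = -2^{m+2} + 1.
So the formula holds for m+1, and by induction b(n) = -2^{n+1} + 1 for all n ≥ 0.

b(n) = -2^{n+1} + 1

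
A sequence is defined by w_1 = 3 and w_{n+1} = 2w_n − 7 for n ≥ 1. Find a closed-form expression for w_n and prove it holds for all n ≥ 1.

Claim: w_n = -2^{n+1} + 7.

Base case: w_1 = 3, and -2^{1+1} + 7 = -4 + 7 = 3.
Assume w_k = -2^{k+1} + 7 for some k ≥ 1.
Then w_{k+1} = 2w_k − 7 = 2·(-2^{k+1} + 7) − 7 = -2^{k+2} + 14 − 7 = -2^{k+2} + 7.
So the formula holds for k+1, and by induction w_n = -2^{n+1} + 7 for all n ≥ 1.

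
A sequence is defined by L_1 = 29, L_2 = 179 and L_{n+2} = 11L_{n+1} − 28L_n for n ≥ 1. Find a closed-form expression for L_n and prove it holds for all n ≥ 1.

Claim: L_n = 3·7^n + 2·4^n.

Base cases: L_1 = 29 and 3·7^1 + 2·4^1 = 29; L_2 = 179 and 3·7^2 + 2·4^2 = 179.
Assume L_j = 3·7^j + 2·4^j for all 1 ≤ j ≤ m, where m ≥ 2.
Then L_{m+1} = 11L_m − 28L_{m−1} = 11·(3·7^m + 2·4^m) − 28·(3·7^{m−1} + 2·4^{m−1}) = 3·(11·7 − 28)7^{m−1} + 2·(11·4 − 28)4^{m−1} = 147·7^{m−1} + 32·4^{m−1} = 3·7^{m+1} + 2·4^{m+1}.
So the formula holds for m+1, and by strong induction L_n = 3·7^n + 2·4^n for all n ≥ 1.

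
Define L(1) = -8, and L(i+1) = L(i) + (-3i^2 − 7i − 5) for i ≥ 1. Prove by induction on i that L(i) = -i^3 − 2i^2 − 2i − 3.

Base case: L(1) = -8, and -1^3 − 2·1^2 − 2·1 − 3 = -8.
Assume L(m) = -m^3 − 2m^2 − 2m − 3.
Then L(m+1) = L(m) + (-3m^2 − 7m − 5) = (-m^3 − 2m^2 − 2m − 3) + (-3m^2 − 7m − 5) = -m^3 − 5m^2 − 9m − 8,
and -(m+1)^3 − 2·(m+1)^2 − 2·(m+1) − 3 = -m^3 − 5m^2 − 9m − 8.
By induction, L(i) = -i^3 − 2i^2 − 2i − 3 for all i ≥ 1.

L(i) = -i^3 − 2i^2 − 2i − 3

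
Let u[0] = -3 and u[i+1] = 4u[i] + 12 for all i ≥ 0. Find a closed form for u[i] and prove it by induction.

Claim: u[i] = 4^i − 4.

Base case: u[0] = -3, and 4^0 − 4 = 1 − 4 = -3.
Assume u[m] = 4^m − 4 for some m ≥ 0.
Then u[m+1] = 4u[m] + 12 = 4·(4^m − 4) + 12 = 4^{m+1} − 16 + 12 = 4^{m+1} − 4.
By induction, u[i] = 4^i − 4 for all i ≥ 0.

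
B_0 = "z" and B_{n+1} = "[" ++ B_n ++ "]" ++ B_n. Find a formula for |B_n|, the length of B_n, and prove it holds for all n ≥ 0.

Claim: |B_n| = 3·2^n − 2.

Base case: |B_0| = 1, and 3·2^0 − 2 = 1.
Assume |B_m| = 3·2^m − 2.
Then |B_{m+1}| = 1 + |B_m| + 1 + |B_m| = 2|B_m| + 2 = 2(3·2^m − 2) + 2 = 3·2^{m+1} − 4 + 2 = 3·2^{m+1} − 2.
So the formula holds for m+1, and by induction |B_n| = 3·2^n − 2 for all n ≥ 0.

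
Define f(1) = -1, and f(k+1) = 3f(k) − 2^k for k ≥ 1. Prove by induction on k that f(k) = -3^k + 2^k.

Base case: f(1) = -1, and -3^1 + 2^1 = -3 + 2 = -1.
Assume f(r) = -3^r + 2^r for some r ≥ 1.
Then f(r+1) = 3f(r) − 2^r = 3·(-3^r + 2^r) − 2^r = -3^{r+1} + 3·2^r − 2^r = -3^{r+1} + 2·2^r = -3^{r+1} + 2^{r+1}.
This completes the inductive step, so f(k) = -3^k + 2^k for all k ≥ 1.

f(k) = -3^k + 2^k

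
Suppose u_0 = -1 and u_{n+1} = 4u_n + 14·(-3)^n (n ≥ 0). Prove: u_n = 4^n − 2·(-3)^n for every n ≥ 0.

Base case: u_0 = -1, and 4^0 − 2·(-3)^0 = 1 − 2 = -1.
Assume u_r = 4^r − 2·(-3)^r for some r ≥ 0.
Then u_{r+1} = 4u_r + 14·(-3)^r = 4·(4^r − 2·(-3)^r) + 14·(-3)^r = 4^{r+1} − 8·(-3)^r + 14·(-3)^r = 4^{r+1} + 6·(-3)^r = 4^{r+1} − 2·(-3)^{r+1}.
By induction, u_n = 4^n − 2·(-3)^n for all n ≥ 0.

u_n = 4^n − 2·(-3)^n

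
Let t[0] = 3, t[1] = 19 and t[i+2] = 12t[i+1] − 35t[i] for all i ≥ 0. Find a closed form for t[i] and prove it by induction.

Claim: t[i] = 5^i + 2·7^i.

Base cases: t[0] = 3 and 5^0 + 2·7^0 = 3; t[1] = 19 and 5^1 + 2·7^1 = 19.
Assume t[j] = 5^j + 2·7^j for all 0 ≤ j ≤ r, where r ≥ 1.
Then t[r+1] = 12t[r] − 35t[r−1] = 12·(5^r + 2·7^r) − 35·(5^{r−1} + 2·7^{r−1}) = (12·5 − 35)5^{r−1} + 2·(12·7 − 35)7^{r−1} = 25·5^{r−1} + 98·7^{r−1} = 5^{r+1} + 2·7^{r+1}.
This completes the inductive step, so t[i] = 5^i + 2·7^i for all i ≥ 0.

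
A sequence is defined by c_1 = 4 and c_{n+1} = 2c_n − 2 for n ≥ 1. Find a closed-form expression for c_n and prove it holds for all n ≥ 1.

Claim: c_n = 2^n + 2.

Base case: c_1 = 4, and 2^1 + 2 = 2 + 2 = 4.
Assume c_r = 2^r + 2 for some r ≥ 1.
Then c_{r+1} = 2c_r − 2 = 2·(2^r + 2) − 2 = 2^{r+1} + 4 − 2 = 2^{r+1} + 2.
By induction, c_n = 2^n + 2 for all n ≥ 1.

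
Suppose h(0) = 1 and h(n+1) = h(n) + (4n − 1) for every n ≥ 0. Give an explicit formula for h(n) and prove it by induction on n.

Claim: h(n) = 2n^2 − 3n + 1.

Base case: h(0) = 1, and 2·0^2 − 3·0 + 1 = 1.
Assume h(k) = 2k^2 − 3k + 1.
Then h(k+1) = h(k) + (4k − 1) = (2k^2 − 3k + 1) + (4k − 1) = 2k^2 + k,
and 2·(k+1)^2 − 3·(k+1) + 1 = 2k^2 + k.
By induction, h(n) = 2n^2 − 3n + 1 for all n ≥ 0.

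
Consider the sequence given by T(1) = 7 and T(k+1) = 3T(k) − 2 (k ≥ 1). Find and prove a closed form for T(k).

Claim: T(k) = 2·3^k + 1.

Base case: T(1) = 7, and 2·3^1 + 1 = 6 + 1 = 7.
Assume T(m) = 2·3^m + 1 for some m ≥ 1.
Then T(m+1) = 3T(m) − 2 = 3·(2·3^m + 1) − 2 = 6·3^m + 3 − 2 = 2·3^{m+1} + 1.
This completes the inductive step, so T(k) = 2·3^k + 1 for all k ≥ 1.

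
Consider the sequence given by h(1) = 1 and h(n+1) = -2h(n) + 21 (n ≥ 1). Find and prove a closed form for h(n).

Claim: h(n) = 3·(-2)^n + 7.

Base case: h(1) = 1, and 3·(-2)^1 + 7 = -6 + 7 = 1.
Assume h(k) = 3·(-2)^k + 7 for some k ≥ 1.
Then h(k+1) = -2h(k) + 21 = -2·(3·(-2)^k + 7) + 21 = -6·(-2)^k − 14 + 21 = 3·(-2)^{k+1} + 7.
Hence h(n) = 3·(-2)^n + 7 for every n ≥ 1, by induction.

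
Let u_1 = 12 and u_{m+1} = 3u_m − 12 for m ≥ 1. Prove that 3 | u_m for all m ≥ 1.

Base case: u_1 = 12 = 3·4, so 3 | u_1.
Assume 3 | u_j, so u_j = 3t for some integer t.
Then u_{j+1} = 3u_j − 12 = 3·(3t) − 12 = 3(3t − 4), so 3 | u_{j+1}.
By induction, 3 | u_m for all m ≥ 1.

3 | u_m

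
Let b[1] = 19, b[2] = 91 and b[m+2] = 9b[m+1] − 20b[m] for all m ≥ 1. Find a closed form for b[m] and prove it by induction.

Claim: b[m] = 3·5^m + 4^m.

Base cases: b[1] = 19 and 3·5^1 + 4^1 = 19; b[2] = 91 and 3·5^2 + 4^2 = 91.
Assume b[j] = 3·5^j + 4^j for all 1 ≤ j ≤ k, where k ≥ 2.
Then b[k+1] = 9b[k] − 20b[k−1] = 9·(3·5^k + 4^k) − 20·(3·5^{k−1} + 4^{k−1}) = 3·(9·5 − 20)5^{k−1} + (9·4 − 20)4^{k−1} = 75·5^{k−1} + 16·4^{k−1} = 3·5^{k+1} + 4^{k+1}.
Hence b[m] = 3·5^m + 4^m for every m ≥ 1, by strong induction.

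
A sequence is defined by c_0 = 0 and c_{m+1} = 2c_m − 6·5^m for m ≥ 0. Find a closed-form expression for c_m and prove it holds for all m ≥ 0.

Claim: c_m = 2·2^m − 2·5^m.

Base case: c_0 = 0, and 2·2^0 − 2·5^0 = 2 − 2 = 0.
Assume c_r = 2·2^r − 2·5^r for some r ≥ 0.
Then c_{r+1} = 2c_r − 6·5^r = 2·(2·2^r − 2·5^r) − 6·5^r = 2·2^{r+1} − 4·5^r − 6·5^r = 2·2^{r+1} − 10·5^r = 2·2^{r+1} − 2·5^{r+1}.
Hence c_m = 2·2^m − 2·5^m for every m ≥ 0, by induction.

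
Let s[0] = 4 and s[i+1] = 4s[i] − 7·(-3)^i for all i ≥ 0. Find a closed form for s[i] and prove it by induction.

Claim: s[i] = 3·4^i + (-3)^i.

Base case: s[0] = 4, and 3·4^0 + (-3)^0 = 3 + 1 = 4.
Assume s[m] = 3·4^m + (-3)^m for some m ≥ 0.
Then s[m+1] = 4s[m] − 7·(-3)^m = 4·(3·4^m + (-3)^m) − 7·(-3)^m = 3·4^{m+1} + 4·(-3)^m − 7·(-3)^m = 3·4^{m+1} − 3·(-3)^m = 3·4^{m+1} + (-3)^{m+1}.
This completes the inductive step, so s[i] = 3·4^i + (-3)^i for all i ≥ 0.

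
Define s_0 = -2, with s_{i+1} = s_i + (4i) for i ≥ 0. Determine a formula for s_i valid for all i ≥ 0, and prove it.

Claim: s_i = 2i^2 − 2i − 2.

Base case: s_0 = -2, and 2·0^2 − 2·0 − 2 = -2.
Assume s_m = 2m^2 − 2m − 2.
Then s_{m+1} = s_m + (4m) = (2m^2 − 2m − 2) + (4m) = 2m^2 + 2m − 2,
and 2·(m+1)^2 − 2·(m+1) − 2 = 2m^2 + 2m − 2.
This completes the inductive step, so s_i = 2i^2 − 2i − 2 for all i ≥ 0.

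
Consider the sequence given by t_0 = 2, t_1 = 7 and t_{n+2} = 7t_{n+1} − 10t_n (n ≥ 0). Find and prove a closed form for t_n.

Claim: t_n = 2^n + 5^n.

Base cases: t_0 = 2 and 2^0 + 5^0 = 2; t_1 = 7 and 2^1 + 5^1 = 7.
Assume t_j = 2^j + 5^j for all 0 ≤ j ≤ r, where r ≥ 1.
Then t_{r+1} = 7t_r − 10t_{r−1} = 7·(2^r + 5^r) − 10·(2^{r−1} + 5^{r−1}) = (7·2 − 10)2^{r−1} + (7·5 − 10)5^{r−1} = 4·2^{r−1} + 25·5^{r−1} = 2^{r+1} + 5^{r+1}.
So the formula holds for r+1, and by strong induction t_n = 2^n + 5^n for all n ≥ 0.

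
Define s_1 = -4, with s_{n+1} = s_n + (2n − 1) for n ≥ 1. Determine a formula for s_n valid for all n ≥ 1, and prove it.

Claim: s_n = n^2 − 2n − 3.

Base case: s_1 = -4, and 1^2 − 2·1 − 3 = -4.
Assume s_r = r^2 − 2r − 3.
Then s_{r+1} = s_r + (2r − 1) = (r^2 − 2r − 3) + (2r − 1) = r^2 − 4,
and (r+1)^2 − 2·(r+1) − 3 = r^2 − 4.
By induction, s_n = n^2 − 2n − 3 for all n ≥ 1.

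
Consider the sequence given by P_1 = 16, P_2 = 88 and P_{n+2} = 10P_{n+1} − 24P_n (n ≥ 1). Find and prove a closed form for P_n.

Claim: P_n = 4^n + 2·6^n.

Base cases: P_1 = 16 and 4^1 + 2·6^1 = 16; P_2 = 88 and 4^2 + 2·6^2 = 88.
Assume P_j = 4^j + 2·6^j for all 1 ≤ j ≤ m, where m ≥ 2.
Then P_{m+1} = 10P_m − 24P_{m−1} = 10·(4^m + 2·6^m) − 24·(4^{m−1} + 2·6^{m−1}) = (10·4 − 24)4^{m−1} + 2·(10·6 − 24)6^{m−1} = 16·4^{m−1} + 72·6^{m−1} = 4^{m+1} + 2·6^{m+1}.
Hence P_n = 4^n + 2·6^n for every n ≥ 1, by strong induction.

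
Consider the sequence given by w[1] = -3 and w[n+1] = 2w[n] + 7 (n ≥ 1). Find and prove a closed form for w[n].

Claim: w[n] = 2^{n+1} − 7.

Base case: w[1] = -3, and 2^{1+1} − 7 = 4 − 7 = -3.
Assume w[j] = 2^{j+1} − 7 for some j ≥ 1.
Then w[j+1] = 2w[j] + 7 = 2·(2^{j+1} − 7) + 7 = 2^{j+2} − 14 + 7 = 2^{j+2} − 7.
By induction, w[n] = 2^{n+1} − 7 for all n ≥ 1.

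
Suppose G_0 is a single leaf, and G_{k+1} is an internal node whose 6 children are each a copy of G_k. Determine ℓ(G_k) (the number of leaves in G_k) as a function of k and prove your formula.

Claim: ℓ(G_k) = 6^k.

Base case: ℓ(G_0) = 1, and 6^0 = 1.
Assume ℓ(G_r) = 6^r.
Then ℓ(G_{r+1}) = 6·ℓ(G_r) = 6·6^r = 6^{r+1}.
Hence ℓ(G_k) = 6^k for every k ≥ 0, by induction.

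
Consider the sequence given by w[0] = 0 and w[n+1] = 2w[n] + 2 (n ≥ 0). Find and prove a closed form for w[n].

Claim: w[n] = 2^{n+1} − 2.

Base case: w[0] = 0, and 2^{0+1} − 2 = 2 − 2 = 0.
Assume w[j] = 2^{j+1} − 2 for some j ≥ 0.
Then w[j+1] = 2w[j] + 2 = 2·(2^{j+1} − 2) + 2 = 2^{j+2} − 4 + 2 = 2^{j+2} − 2.
By induction, w[n] = 2^{n+1} − 2 for all n ≥ 0.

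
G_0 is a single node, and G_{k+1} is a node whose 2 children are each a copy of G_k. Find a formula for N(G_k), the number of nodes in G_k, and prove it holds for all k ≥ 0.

Claim: N(G_k) = 2^{k+1} − 1.

Base case: N(G_0) = 1, and 2^{0+1} − 1 = 1.
Assume N(G_j) = 2^{j+1} − 1.
Then N(G_{j+1}) = 1 + 2N(G_j) = 1 + 2(2^{j+1} − 1) = 2^{j+2} − 2 + 1 = 2^{j+2} − 1.
So the formula holds for j+1, and by induction N(G_k) = 2^{k+1} − 1 for all k ≥ 0.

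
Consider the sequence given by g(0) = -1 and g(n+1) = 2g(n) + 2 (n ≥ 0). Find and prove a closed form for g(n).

Claim: g(n) = 2^n − 2.

Base case: g(0) = -1, and 2^0 − 2 = 1 − 2 = -1.
Assume g(k) = 2^k − 2 for some k ≥ 0.
Then g(k+1) = 2g(k) + 2 = 2·(2^k − 2) + 2 = 2^{k+1} − 4 + 2 = 2^{k+1} − 2.
By induction, g(n) = 2^n − 2 for all n ≥ 0.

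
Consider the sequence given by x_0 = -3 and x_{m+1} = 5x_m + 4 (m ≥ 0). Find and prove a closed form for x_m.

Claim: x_m = -2·5^m − 1.

Base case: x_0 = -3, and -2·5^0 − 1 = -2 − 1 = -3.
Assume x_r = -2·5^r − 1 for some r ≥ 0.
Then x_{r+1} = 5x_r + 4 = 5·(-2·5^r − 1) + 4 = -10·5^r − 5 + 4 = -2·5^{r+1} − 1.
This completes the inductive step, so x_m = -2·5^m − 1 for all m ≥ 0.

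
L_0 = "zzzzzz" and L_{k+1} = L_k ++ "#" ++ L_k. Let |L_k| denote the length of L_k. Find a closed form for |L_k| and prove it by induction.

Claim: |L_k| = 7·2^k − 1.

Base case: |L_0| = 6, and 7·2^0 − 1 = 6.
Assume |L_j| = 7·2^j − 1.
Then |L_{j+1}| = |L_j| + 1 + |L_j| = 2|L_j| + 1 = 2(7·2^j − 1) + 1 = 7·2^{j+1} − 2 + 1 = 7·2^{j+1} − 1.
By induction, |L_k| = 7·2^k − 1 for all k ≥ 0.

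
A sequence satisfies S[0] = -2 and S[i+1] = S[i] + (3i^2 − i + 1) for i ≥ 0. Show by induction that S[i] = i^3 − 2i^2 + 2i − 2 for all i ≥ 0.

Base case: S[0] = -2, and 0^3 − 2·0^2 + 2·0 − 2 = -2.
Assume S[r] = r^3 − 2r^2 + 2r − 2.
Then S[r+1] = S[r] + (3r^2 − r + 1) = (r^3 − 2r^2 + 2r − 2) + (3r^2 − r + 1) = r^3 + r^2 + r − 1,
and (r+1)^3 − 2·(r+1)^2 + 2·(r+1) − 2 = r^3 + r^2 + r − 1.
By induction, S[i] = i^3 − 2i^2 + 2i − 2 for all i ≥ 0.

S[i] = i^3 − 2i^2 + 2i − 2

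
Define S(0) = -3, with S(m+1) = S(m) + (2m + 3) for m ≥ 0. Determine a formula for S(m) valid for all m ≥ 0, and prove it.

Claim: S(m) = m^2 + 2m − 3.

Base case: S(0) = -3, and 0^2 + 2·0 − 3 = -3.
Assume S(r) = r^2 + 2r − 3.
Then S(r+1) = S(r) + (2r + 3) = (r^2 + 2r − 3) + (2r + 3) = r^2 + 4r,
and (r+1)^2 + 2·(r+1) − 3 = r^2 + 4r.
Hence S(m) = m^2 + 2m − 3 for every m ≥ 0, by induction.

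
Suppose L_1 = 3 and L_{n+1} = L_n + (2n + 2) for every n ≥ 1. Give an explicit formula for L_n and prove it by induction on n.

Claim: L_n = n^2 + n + 1.

Base case: L_1 = 3, and 1^2 + 1 + 1 = 3.
Assume L_m = m^2 + m + 1.
Then L_{m+1} = L_m + (2m + 2) = (m^2 + m + 1) + (2m + 2) = m^2 + 3m + 3,
and (m+1)^2 + (m+1) + 1 = m^2 + 3m + 3.
By induction, L_n = n^2 + n + 1 for all n ≥ 1.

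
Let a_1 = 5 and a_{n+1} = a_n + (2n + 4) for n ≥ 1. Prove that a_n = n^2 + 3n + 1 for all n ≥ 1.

Base case: a_1 = 5, and 1^2 + 3·1 + 1 = 5.
Assume a_m = m^2 + 3m + 1.
Then a_{m+1} = a_m + (2m + 4) = (m^2 + 3m + 1) + (2m + 4) = m^2 + 5m + 5,
and (m+1)^2 + 3·(m+1) + 1 = m^2 + 5m + 5.
Hence a_n = n^2 + 3n + 1 for every n ≥ 1, by induction.

a_n = n^2 + 3n + 1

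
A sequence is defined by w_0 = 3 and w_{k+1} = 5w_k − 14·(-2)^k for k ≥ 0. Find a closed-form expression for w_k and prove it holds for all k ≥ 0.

Claim: w_k = 5^k + 2·(-2)^k.

Base case: w_0 = 3, and 5^0 + 2·(-2)^0 = 1 + 2 = 3.
Assume w_m = 5^m + 2·(-2)^m for some m ≥ 0.
Then w_{m+1} = 5w_m − 14·(-2)^m = 5·(5^m + 2·(-2)^m) − 14·(-2)^m = 5^{m+1} + 10·(-2)^m − 14·(-2)^m = 5^{m+1} − 4·(-2)^m = 5^{m+1} + 2·(-2)^{m+1}.
By induction, w_k = 5^k + 2·(-2)^k for all k ≥ 0.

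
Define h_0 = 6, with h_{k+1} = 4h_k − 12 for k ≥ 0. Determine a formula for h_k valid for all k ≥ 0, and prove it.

Claim: h_k = 2·4^k + 4.

Base case: h_0 = 6, and 2·4^0 + 4 = 2 + 4 = 6.
Assume h_r = 2·4^r + 4 for some r ≥ 0.
Then h_{r+1} = 4h_r − 12 = 4·(2·4^r + 4) − 12 = 8·4^r + 16 − 12 = 2·4^{r+1} + 4.
By induction, h_k = 2·4^k + 4 for all k ≥ 0.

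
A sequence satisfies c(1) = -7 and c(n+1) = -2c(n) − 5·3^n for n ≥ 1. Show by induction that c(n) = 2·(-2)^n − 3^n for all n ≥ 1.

Base case: c(1) = -7, and 2·(-2)^1 − 3^1 = -4 − 3 = -7.
Assume c(r) = 2·(-2)^r − 3^r for some r ≥ 1.
Then c(r+1) = -2c(r) − 5·3^r = -2·(2·(-2)^r − 3^r) − 5·3^r = 2·(-2)^{r+1} + 2·3^r − 5·3^r = 2·(-2)^{r+1} − 3·3^r = 2·(-2)^{r+1} − 3^{r+1}.
Hence c(n) = 2·(-2)^n − 3^n for every n ≥ 1, by induction.

c(n) = 2·(-2)^n − 3^n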